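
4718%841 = 513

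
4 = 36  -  32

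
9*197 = 1773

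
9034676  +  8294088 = 17328764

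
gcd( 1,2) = 1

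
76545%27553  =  21439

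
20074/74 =10037/37 = 271.27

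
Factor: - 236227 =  - 19^1*12433^1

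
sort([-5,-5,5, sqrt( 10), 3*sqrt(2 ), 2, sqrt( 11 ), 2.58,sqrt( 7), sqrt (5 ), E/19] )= [ - 5,-5, E/19, 2, sqrt (5) , 2.58, sqrt( 7),sqrt( 10 ), sqrt( 11 ), 3*sqrt( 2),5 ] 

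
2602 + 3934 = 6536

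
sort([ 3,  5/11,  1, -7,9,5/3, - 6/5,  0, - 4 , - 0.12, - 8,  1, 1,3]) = [- 8 , - 7, - 4, - 6/5, - 0.12,0,  5/11,1,1, 1, 5/3,  3, 3,9] 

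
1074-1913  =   -839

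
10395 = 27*385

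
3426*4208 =14416608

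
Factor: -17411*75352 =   -  1311953672=- 2^3*23^1*757^1 *9419^1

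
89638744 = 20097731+69541013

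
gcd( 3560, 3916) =356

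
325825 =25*13033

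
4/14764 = 1/3691 = 0.00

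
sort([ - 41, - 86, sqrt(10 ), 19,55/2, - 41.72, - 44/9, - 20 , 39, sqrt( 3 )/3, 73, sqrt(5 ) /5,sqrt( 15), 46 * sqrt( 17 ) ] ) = [ - 86, - 41.72, - 41, - 20, - 44/9, sqrt ( 5)/5,sqrt( 3 ) /3,sqrt(10), sqrt( 15),  19,55/2, 39,73, 46*sqrt( 17) ] 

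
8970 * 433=3884010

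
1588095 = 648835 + 939260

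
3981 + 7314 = 11295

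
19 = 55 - 36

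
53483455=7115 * 7517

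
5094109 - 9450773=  - 4356664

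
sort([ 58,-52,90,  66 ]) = [  -  52, 58 , 66,90] 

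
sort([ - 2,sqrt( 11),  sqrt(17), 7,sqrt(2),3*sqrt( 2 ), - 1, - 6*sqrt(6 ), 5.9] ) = [-6*sqrt(6), - 2 , - 1, sqrt(2 ),  sqrt( 11),sqrt (17), 3*sqrt ( 2 ), 5.9  ,  7]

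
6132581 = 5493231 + 639350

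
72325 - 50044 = 22281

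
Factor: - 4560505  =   - 5^1*17^1 * 53653^1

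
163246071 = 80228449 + 83017622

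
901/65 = 13 + 56/65= 13.86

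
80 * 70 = 5600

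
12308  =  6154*2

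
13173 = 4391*3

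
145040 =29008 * 5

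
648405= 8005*81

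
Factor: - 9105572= - 2^2*7^2 * 46457^1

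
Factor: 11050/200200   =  17/308 = 2^( - 2)*7^( - 1)*11^ ( - 1)*17^1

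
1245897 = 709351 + 536546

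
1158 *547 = 633426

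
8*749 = 5992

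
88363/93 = 88363/93 = 950.14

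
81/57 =27/19 = 1.42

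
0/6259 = 0 = 0.00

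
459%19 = 3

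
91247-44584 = 46663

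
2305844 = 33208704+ - 30902860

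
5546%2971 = 2575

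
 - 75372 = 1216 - 76588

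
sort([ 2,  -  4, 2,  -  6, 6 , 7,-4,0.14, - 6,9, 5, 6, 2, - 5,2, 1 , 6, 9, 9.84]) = [ - 6, - 6, - 5,  -  4, - 4,  0.14,1,2, 2, 2, 2,5, 6, 6, 6, 7, 9, 9, 9.84 ]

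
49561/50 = 49561/50 = 991.22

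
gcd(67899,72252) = 3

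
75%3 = 0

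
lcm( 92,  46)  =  92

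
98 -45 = 53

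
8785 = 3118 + 5667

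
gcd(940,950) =10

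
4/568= 1/142 = 0.01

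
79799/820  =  97 + 259/820 = 97.32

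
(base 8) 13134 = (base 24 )9mc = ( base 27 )7n0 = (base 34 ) 4wc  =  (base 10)5724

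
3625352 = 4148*874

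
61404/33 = 1860 + 8/11 = 1860.73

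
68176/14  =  4869 + 5/7 = 4869.71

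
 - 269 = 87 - 356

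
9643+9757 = 19400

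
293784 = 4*73446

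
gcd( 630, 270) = 90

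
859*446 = 383114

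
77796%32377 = 13042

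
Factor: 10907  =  13^1 * 839^1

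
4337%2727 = 1610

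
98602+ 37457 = 136059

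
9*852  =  7668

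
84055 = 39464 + 44591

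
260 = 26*10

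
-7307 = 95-7402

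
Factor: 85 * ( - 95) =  - 8075  =  - 5^2*17^1 * 19^1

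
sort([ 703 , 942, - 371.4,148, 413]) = [ - 371.4,148, 413,703,  942 ]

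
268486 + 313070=581556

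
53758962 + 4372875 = 58131837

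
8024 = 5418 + 2606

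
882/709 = 1 + 173/709 = 1.24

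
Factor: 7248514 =2^1*7^1 * 13^1*39827^1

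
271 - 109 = 162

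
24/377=24/377 = 0.06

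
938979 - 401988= 536991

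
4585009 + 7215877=11800886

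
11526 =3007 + 8519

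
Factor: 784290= 2^1 *3^1*5^1*13^1*2011^1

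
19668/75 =262 + 6/25  =  262.24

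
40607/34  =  1194 + 11/34  =  1194.32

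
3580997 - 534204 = 3046793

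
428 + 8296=8724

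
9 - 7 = 2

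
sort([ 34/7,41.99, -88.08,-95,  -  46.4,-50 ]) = [ - 95,  -  88.08,-50, - 46.4, 34/7, 41.99 ] 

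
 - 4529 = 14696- 19225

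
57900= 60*965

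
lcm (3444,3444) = 3444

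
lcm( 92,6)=276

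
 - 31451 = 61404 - 92855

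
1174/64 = 18 + 11/32= 18.34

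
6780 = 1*6780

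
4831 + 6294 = 11125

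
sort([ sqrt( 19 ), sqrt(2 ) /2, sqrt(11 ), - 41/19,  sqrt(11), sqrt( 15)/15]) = [ - 41/19, sqrt(15)/15, sqrt( 2) /2, sqrt(11), sqrt( 11), sqrt(19 )]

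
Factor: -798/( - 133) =6= 2^1*3^1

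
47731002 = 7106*6717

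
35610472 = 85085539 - 49475067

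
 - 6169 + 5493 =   -  676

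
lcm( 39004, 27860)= 195020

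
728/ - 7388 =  - 1 + 1665/1847 = - 0.10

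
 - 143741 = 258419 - 402160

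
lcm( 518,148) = 1036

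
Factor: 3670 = 2^1 *5^1 * 367^1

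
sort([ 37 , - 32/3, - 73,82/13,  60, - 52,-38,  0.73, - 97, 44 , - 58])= [ - 97, - 73, - 58, - 52,-38 , - 32/3 , 0.73, 82/13, 37 , 44, 60]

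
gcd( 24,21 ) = 3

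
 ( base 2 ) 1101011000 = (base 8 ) 1530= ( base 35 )og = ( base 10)856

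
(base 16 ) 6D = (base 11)9A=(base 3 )11001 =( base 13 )85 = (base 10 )109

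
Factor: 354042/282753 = 442/353=2^1*  13^1*17^1*353^( - 1)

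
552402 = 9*61378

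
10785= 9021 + 1764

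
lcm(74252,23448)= 445512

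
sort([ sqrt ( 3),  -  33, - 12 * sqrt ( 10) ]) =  [ - 12*sqrt(10), - 33, sqrt ( 3)] 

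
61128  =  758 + 60370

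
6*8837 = 53022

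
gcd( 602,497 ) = 7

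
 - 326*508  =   - 165608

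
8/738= 4/369 = 0.01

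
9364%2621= 1501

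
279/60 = 93/20=4.65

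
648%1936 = 648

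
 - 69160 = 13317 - 82477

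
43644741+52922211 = 96566952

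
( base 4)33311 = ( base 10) 1013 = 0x3f5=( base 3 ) 1101112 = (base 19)2f6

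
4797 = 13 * 369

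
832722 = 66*12617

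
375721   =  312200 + 63521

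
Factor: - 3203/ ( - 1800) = 2^(-3)*3^( - 2)*5^(- 2)*3203^1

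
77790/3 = 25930 = 25930.00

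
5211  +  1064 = 6275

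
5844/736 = 1461/184=7.94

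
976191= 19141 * 51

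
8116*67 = 543772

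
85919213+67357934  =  153277147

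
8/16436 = 2/4109 = 0.00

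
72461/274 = 264+125/274  =  264.46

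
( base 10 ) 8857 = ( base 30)9P7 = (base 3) 110011001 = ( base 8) 21231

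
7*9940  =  69580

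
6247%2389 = 1469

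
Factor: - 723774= -2^1*3^1*71^1*1699^1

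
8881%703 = 445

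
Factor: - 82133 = -23^1*3571^1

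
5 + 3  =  8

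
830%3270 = 830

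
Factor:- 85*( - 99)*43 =361845= 3^2*5^1*11^1*17^1*43^1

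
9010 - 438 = 8572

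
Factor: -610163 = -610163^1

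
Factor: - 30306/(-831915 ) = 10102/277305 = 2^1*3^ (-1 )*5^(  -  1)*7^( - 1)*19^( - 1 )*139^(- 1)*5051^1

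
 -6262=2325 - 8587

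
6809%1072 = 377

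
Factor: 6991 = 6991^1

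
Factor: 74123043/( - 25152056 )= - 2^( - 3) *3^1 *17^1*23^1*29^1 * 2179^1*3144007^(-1)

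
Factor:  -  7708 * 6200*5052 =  - 241433059200 = - 2^7*3^1 * 5^2*31^1*41^1 * 47^1*421^1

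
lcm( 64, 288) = 576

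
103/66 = 103/66  =  1.56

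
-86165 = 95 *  (-907) 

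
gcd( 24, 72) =24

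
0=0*781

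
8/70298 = 4/35149 = 0.00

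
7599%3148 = 1303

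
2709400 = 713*3800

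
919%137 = 97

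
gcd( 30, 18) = 6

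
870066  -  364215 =505851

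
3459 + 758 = 4217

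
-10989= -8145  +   -2844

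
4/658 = 2/329  =  0.01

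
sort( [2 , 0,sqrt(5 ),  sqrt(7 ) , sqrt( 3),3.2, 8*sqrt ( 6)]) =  [ 0, sqrt( 3) , 2, sqrt(5 ) , sqrt( 7 ),3.2 , 8*sqrt (6 ) ] 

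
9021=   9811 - 790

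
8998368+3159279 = 12157647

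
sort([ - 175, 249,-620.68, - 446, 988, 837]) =[ - 620.68, - 446,-175, 249, 837, 988 ]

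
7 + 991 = 998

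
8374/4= 4187/2 = 2093.50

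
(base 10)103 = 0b1100111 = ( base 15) 6D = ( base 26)3p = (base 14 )75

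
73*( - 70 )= - 5110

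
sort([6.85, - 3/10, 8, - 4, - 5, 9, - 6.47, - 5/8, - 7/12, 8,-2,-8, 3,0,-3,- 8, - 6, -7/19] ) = [ - 8, - 8, - 6.47, - 6, - 5, - 4, -3, - 2 , - 5/8, - 7/12,- 7/19,-3/10,0 , 3,  6.85, 8,8,9] 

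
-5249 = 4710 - 9959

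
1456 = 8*182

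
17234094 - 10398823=6835271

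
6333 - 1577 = 4756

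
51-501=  - 450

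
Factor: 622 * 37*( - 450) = -2^2*3^2*5^2*37^1*311^1 = - 10356300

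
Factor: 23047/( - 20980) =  - 2^( - 2) * 5^( - 1 )*19^1*1049^( - 1 )*1213^1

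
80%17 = 12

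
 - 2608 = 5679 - 8287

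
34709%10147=4268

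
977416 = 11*88856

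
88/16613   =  88/16613 = 0.01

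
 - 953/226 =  - 953/226=-4.22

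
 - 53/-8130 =53/8130 = 0.01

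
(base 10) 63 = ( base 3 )2100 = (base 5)223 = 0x3F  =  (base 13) 4B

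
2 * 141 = 282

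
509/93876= 509/93876 = 0.01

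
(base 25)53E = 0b110010001110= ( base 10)3214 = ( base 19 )8h3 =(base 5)100324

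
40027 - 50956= - 10929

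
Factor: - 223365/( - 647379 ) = 3^( - 2 )*5^1*14891^1*23977^( - 1 ) = 74455/215793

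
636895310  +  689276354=1326171664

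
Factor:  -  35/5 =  - 7^1 = - 7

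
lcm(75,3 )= 75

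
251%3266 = 251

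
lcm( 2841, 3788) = 11364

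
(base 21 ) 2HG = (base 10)1255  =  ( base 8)2347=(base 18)3FD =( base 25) 205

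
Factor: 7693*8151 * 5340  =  334848133620 =2^2*3^2 * 5^1 * 7^2* 11^1 * 13^1*19^1*89^1*157^1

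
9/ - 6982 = - 1 + 6973/6982 =- 0.00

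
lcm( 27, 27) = 27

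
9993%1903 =478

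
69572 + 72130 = 141702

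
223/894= 223/894 = 0.25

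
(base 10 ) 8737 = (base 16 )2221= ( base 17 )1D3G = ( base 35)74m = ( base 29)ab8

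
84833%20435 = 3093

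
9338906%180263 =145493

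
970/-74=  - 14 + 33/37= - 13.11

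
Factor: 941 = 941^1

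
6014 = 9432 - 3418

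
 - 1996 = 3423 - 5419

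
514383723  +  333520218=847903941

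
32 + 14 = 46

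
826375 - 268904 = 557471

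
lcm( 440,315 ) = 27720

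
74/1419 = 74/1419 = 0.05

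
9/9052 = 9/9052 = 0.00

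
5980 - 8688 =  - 2708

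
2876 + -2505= 371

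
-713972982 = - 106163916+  - 607809066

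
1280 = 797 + 483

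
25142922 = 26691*942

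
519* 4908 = 2547252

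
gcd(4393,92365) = 1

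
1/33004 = 1/33004=0.00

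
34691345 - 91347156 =-56655811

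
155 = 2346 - 2191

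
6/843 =2/281= 0.01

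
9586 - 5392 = 4194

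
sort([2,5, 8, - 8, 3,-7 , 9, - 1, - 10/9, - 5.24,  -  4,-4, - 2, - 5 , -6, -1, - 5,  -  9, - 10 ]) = [ - 10,-9, -8,-7,  -  6,-5.24,-5, - 5, - 4,  -  4, -2, - 10/9 ,-1, - 1,  2,3, 5,8,9 ] 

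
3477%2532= 945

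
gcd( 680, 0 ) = 680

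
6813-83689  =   - 76876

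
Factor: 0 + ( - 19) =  - 19^1 =- 19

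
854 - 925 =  - 71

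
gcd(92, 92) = 92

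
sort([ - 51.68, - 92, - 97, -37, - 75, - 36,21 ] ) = [ - 97, - 92,- 75, - 51.68, - 37,-36,21 ]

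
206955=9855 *21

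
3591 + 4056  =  7647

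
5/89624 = 5/89624 = 0.00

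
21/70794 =7/23598  =  0.00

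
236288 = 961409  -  725121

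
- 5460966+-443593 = -5904559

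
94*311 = 29234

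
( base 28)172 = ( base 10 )982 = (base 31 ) 10L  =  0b1111010110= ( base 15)457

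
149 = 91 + 58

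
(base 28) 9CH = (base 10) 7409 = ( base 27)a4b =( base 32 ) 77h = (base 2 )1110011110001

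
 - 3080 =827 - 3907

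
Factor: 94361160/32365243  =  2^3*3^1*5^1*107^1*673^( - 1 )*7349^1*48091^ (  -  1) 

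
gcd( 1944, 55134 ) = 54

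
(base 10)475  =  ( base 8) 733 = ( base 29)gb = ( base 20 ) 13f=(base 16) 1DB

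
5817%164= 77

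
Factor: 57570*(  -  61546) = -3543203220 = -2^2*3^1*5^1 * 19^1 *101^1  *  30773^1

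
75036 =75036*1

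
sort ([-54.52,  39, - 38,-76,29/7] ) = [ - 76,  -  54.52,-38,29/7,39]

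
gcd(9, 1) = 1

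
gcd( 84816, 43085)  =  1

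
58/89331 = 58/89331 = 0.00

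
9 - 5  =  4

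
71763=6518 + 65245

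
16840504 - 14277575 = 2562929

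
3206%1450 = 306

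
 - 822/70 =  - 411/35 = - 11.74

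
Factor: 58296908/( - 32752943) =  - 2^2*23^ ( - 1 )  *  1424041^ ( - 1)*14574227^1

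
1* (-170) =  - 170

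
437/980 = 437/980 = 0.45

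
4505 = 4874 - 369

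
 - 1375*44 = - 60500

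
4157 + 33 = 4190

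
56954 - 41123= 15831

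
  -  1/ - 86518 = 1/86518 =0.00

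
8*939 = 7512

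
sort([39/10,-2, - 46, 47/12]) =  [ - 46, - 2,39/10, 47/12 ] 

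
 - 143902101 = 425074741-568976842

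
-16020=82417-98437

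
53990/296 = 26995/148 =182.40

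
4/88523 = 4/88523 = 0.00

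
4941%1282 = 1095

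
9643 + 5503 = 15146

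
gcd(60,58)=2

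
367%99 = 70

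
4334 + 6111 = 10445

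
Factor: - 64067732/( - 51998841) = 2^2  *3^ ( - 6)*71329^( - 1)*16016933^1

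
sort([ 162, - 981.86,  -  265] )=[ - 981.86, - 265, 162]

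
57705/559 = 103  +  128/559 = 103.23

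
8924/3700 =2231/925= 2.41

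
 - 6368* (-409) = 2604512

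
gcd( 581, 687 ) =1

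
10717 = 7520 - -3197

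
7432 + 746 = 8178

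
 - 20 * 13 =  - 260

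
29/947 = 29/947 = 0.03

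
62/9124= 31/4562  =  0.01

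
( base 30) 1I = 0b110000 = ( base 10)48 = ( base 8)60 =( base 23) 22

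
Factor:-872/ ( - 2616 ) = 1/3=3^( - 1)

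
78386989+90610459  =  168997448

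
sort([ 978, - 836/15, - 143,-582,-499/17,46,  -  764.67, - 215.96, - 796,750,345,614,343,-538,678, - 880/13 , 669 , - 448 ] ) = [ - 796, - 764.67,-582, - 538, - 448, -215.96,-143, -880/13,- 836/15 , - 499/17,  46, 343, 345, 614,669, 678, 750, 978 ] 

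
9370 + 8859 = 18229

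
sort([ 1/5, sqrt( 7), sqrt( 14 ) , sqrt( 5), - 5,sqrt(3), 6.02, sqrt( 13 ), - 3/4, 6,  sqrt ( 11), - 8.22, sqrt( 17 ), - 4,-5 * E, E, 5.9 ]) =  [ - 5*E, - 8.22,- 5,  -  4, - 3/4,1/5,  sqrt( 3 ), sqrt(5 ),sqrt(7), E, sqrt( 11 ), sqrt( 13 ),sqrt( 14), sqrt( 17), 5.9, 6,  6.02]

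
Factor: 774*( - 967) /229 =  - 2^1*3^2*43^1*229^( -1) * 967^1 = - 748458/229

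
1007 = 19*53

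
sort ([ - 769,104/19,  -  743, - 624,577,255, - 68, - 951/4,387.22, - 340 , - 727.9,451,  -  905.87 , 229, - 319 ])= [ - 905.87, - 769, - 743,- 727.9, - 624, - 340,  -  319,-951/4, - 68,104/19,229,255,387.22,451,577]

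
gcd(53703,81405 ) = 243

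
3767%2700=1067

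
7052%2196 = 464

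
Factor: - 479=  - 479^1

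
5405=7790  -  2385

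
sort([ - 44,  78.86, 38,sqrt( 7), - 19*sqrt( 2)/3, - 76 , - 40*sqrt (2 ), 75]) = [ - 76, - 40*sqrt( 2) ,- 44, - 19 * sqrt( 2) /3,sqrt(  7 ), 38, 75,78.86 ]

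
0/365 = 0  =  0.00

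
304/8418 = 152/4209 = 0.04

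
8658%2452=1302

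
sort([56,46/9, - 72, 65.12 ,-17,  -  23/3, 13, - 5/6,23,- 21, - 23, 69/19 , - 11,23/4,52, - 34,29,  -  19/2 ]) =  [-72, - 34, - 23, - 21,-17, - 11 , - 19/2, - 23/3, - 5/6,69/19,  46/9,23/4, 13,23,29, 52,56,65.12]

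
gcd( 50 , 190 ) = 10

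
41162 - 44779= - 3617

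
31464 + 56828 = 88292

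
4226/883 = 4 + 694/883 = 4.79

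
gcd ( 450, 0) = 450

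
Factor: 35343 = 3^3*7^1*11^1  *  17^1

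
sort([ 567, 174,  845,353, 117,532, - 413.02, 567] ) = [ - 413.02,117, 174, 353,  532,567 , 567 , 845]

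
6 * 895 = 5370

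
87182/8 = 43591/4= 10897.75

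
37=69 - 32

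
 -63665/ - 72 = 884+17/72= 884.24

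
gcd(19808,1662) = 2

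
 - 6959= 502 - 7461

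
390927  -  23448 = 367479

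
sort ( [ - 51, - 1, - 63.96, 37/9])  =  [ - 63.96, - 51, - 1, 37/9 ]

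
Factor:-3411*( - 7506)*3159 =2^1*3^10*13^1*  139^1*379^1=80879769594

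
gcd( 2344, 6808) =8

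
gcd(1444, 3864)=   4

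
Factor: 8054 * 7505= 60445270 = 2^1*5^1*19^1 * 79^1*4027^1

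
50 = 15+35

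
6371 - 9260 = -2889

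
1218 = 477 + 741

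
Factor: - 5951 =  - 11^1*541^1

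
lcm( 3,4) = 12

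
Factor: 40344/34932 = 82/71 = 2^1*41^1*71^( - 1 ) 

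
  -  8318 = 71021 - 79339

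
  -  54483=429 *( - 127) 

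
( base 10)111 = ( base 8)157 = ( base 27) 43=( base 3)11010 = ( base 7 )216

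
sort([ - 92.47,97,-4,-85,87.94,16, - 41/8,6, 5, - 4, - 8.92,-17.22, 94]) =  [ - 92.47, - 85,- 17.22 , - 8.92,-41/8, - 4, - 4,5,6,16,87.94,94, 97] 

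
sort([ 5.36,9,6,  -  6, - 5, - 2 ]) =[ - 6,- 5, - 2,5.36, 6,9]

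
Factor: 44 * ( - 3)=  -  2^2*3^1*11^1  =  - 132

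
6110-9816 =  - 3706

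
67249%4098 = 1681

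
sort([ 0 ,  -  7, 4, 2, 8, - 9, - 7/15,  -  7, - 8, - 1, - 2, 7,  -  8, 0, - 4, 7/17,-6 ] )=[  -  9,- 8, - 8 , - 7,- 7,-6 , - 4, - 2,- 1, - 7/15, 0,0, 7/17, 2, 4,7,  8 ] 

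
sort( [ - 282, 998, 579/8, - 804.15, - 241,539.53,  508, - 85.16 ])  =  [ - 804.15, - 282, - 241, - 85.16 , 579/8, 508,539.53,998 ] 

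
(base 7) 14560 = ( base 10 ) 4060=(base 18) C9A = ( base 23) 7FC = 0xfdc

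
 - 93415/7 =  - 13345 = -13345.00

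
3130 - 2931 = 199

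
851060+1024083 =1875143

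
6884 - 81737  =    -  74853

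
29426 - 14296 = 15130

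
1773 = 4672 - 2899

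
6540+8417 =14957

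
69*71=4899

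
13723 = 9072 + 4651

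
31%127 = 31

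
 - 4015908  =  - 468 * 8581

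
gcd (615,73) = 1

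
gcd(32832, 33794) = 2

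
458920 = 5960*77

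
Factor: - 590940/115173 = -2^2* 5^1*7^2*191^( - 1) = -980/191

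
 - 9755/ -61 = 9755/61 = 159.92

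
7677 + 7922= 15599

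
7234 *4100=29659400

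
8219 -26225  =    -  18006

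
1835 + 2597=4432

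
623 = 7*89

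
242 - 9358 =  - 9116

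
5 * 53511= 267555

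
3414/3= 1138= 1138.00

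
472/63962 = 236/31981 = 0.01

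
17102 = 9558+7544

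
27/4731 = 9/1577=0.01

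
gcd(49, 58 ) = 1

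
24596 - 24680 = -84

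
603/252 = 2 + 11/28 = 2.39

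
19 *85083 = 1616577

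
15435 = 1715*9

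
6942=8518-1576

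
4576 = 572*8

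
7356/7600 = 1839/1900 = 0.97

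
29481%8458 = 4107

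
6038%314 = 72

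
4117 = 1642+2475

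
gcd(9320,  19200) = 40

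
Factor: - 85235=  - 5^1*17047^1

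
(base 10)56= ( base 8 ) 70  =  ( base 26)24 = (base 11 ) 51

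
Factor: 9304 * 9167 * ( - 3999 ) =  - 2^3*3^1 * 31^1*43^1 * 89^1 *103^1 * 1163^1 = - 341073782232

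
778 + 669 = 1447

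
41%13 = 2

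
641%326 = 315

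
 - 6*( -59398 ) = 356388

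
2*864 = 1728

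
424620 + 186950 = 611570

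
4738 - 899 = 3839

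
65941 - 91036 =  - 25095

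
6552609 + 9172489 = 15725098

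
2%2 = 0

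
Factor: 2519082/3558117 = 2^1*3^1*17^( - 1)*349^1 * 401^1*69767^(  -  1) = 839694/1186039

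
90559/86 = 1053 + 1/86 = 1053.01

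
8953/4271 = 8953/4271 = 2.10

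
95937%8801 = 7927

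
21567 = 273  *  79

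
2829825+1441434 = 4271259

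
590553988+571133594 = 1161687582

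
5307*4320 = 22926240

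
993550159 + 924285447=1917835606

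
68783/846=81 + 257/846 = 81.30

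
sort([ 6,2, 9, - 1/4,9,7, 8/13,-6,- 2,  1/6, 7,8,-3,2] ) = [ - 6, - 3, - 2, -1/4,1/6,8/13,2,2,  6, 7, 7,8 , 9,9]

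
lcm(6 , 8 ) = 24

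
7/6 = 1+1/6 = 1.17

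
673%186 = 115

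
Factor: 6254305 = 5^1*139^1*8999^1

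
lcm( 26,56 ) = 728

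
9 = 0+9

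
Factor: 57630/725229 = 2^1*3^( - 1)*5^1 * 17^1*61^( - 1)*113^1 *1321^( - 1) = 19210/241743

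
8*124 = 992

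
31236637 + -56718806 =- 25482169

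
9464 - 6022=3442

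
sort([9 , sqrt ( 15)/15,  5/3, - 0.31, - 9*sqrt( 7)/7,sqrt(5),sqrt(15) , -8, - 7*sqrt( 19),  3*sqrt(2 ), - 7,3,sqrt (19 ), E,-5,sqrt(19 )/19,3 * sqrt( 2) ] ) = [-7*sqrt ( 19),  -  8,- 7, - 5,-9 * sqrt(7 )/7,- 0.31,sqrt ( 19) /19, sqrt ( 15)/15,5/3, sqrt(5),E,3,sqrt(15), 3*sqrt(2 ),3* sqrt(2),  sqrt ( 19),9 ] 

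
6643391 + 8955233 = 15598624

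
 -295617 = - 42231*7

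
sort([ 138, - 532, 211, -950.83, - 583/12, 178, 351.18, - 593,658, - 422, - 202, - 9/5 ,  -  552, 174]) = [ - 950.83,-593, - 552, - 532,-422 , - 202 ,- 583/12, - 9/5,138, 174,178, 211, 351.18, 658]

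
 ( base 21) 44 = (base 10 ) 88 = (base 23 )3j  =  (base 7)154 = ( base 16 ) 58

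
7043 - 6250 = 793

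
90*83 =7470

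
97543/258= 97543/258 = 378.07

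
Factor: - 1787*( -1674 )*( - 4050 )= - 12115323900 = - 2^2*3^7*5^2*31^1*1787^1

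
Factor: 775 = 5^2*31^1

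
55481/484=114 + 305/484=114.63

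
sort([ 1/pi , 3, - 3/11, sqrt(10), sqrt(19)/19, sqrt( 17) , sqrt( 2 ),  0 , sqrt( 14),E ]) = [ - 3/11,0,sqrt( 19) /19, 1/pi,  sqrt ( 2),  E, 3,  sqrt( 10), sqrt(14 ), sqrt(17 )] 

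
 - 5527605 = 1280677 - 6808282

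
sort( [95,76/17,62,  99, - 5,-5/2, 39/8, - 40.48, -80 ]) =[ - 80, - 40.48 , - 5, -5/2,76/17, 39/8 , 62, 95,99]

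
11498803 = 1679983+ 9818820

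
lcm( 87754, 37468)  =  3334652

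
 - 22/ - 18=1 +2/9 = 1.22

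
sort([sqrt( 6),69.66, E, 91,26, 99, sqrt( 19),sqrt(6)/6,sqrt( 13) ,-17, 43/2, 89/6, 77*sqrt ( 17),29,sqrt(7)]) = [ - 17,sqrt( 6 )/6,  sqrt(6),sqrt( 7),E, sqrt( 13), sqrt( 19 ), 89/6, 43/2,26,29, 69.66, 91,99, 77*sqrt( 17)]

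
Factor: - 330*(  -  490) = 161700 = 2^2*3^1*5^2*7^2*11^1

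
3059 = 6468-3409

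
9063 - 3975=5088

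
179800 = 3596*50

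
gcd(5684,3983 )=7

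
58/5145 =58/5145 = 0.01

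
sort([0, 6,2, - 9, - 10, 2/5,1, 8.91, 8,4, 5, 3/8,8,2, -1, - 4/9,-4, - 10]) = [-10,-10 , - 9, - 4,-1,-4/9,0,3/8 , 2/5,1,2 , 2,4, 5,6, 8,8,8.91 ] 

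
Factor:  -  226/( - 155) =2^1*5^(  -  1)*31^(-1)*113^1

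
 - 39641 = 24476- 64117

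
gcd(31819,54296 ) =1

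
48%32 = 16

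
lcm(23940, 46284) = 694260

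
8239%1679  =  1523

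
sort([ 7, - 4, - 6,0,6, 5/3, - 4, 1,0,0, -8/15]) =[ - 6, - 4, - 4 ,  -  8/15, 0, 0, 0, 1,5/3, 6,7 ] 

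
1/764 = 1/764=0.00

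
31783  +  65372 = 97155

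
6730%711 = 331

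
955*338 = 322790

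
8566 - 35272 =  - 26706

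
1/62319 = 1/62319 = 0.00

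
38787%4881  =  4620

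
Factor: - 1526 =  - 2^1* 7^1*109^1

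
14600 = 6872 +7728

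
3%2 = 1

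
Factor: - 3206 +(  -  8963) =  - 12169= - 43^1*283^1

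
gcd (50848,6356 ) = 6356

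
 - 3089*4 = - 12356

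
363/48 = 7 + 9/16 = 7.56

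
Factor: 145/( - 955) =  - 29/191  =  - 29^1*191^( - 1)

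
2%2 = 0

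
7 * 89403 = 625821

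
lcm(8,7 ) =56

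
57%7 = 1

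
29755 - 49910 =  - 20155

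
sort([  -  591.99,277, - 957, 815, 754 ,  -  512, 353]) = [-957, - 591.99, - 512,277 , 353, 754 , 815]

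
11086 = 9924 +1162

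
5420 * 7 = 37940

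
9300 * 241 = 2241300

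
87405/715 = 17481/143 =122.24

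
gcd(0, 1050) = 1050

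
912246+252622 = 1164868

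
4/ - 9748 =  - 1/2437  =  -0.00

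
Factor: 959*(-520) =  - 2^3*5^1*7^1 * 13^1*137^1 = - 498680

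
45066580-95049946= - 49983366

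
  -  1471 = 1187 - 2658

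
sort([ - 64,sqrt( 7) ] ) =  [-64,sqrt( 7)]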